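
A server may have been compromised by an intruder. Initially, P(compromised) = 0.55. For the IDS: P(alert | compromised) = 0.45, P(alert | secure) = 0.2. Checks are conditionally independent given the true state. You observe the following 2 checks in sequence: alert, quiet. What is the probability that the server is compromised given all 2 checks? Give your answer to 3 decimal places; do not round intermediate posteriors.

After 'alert': P(compromised) = 0.45·0.5500 / (0.45·0.5500 + 0.2·0.4500) ≈ 0.7333
After 'quiet': P(compromised) = 0.55·0.7333 / (0.55·0.7333 + 0.8·0.2667) ≈ 0.6541

0.654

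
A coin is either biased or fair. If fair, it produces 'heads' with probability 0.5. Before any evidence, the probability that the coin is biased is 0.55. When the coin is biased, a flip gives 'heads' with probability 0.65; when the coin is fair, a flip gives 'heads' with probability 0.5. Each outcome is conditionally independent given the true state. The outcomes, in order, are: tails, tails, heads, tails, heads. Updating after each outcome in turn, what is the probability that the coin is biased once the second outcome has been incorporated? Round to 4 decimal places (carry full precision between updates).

Each posterior becomes the prior for the next update.
After 'tails': P(biased) = 0.35·0.5500 / (0.35·0.5500 + 0.5·0.4500) ≈ 0.4611
After 'tails': P(biased) = 0.35·0.4611 / (0.35·0.4611 + 0.5·0.5389) ≈ 0.3746

0.3746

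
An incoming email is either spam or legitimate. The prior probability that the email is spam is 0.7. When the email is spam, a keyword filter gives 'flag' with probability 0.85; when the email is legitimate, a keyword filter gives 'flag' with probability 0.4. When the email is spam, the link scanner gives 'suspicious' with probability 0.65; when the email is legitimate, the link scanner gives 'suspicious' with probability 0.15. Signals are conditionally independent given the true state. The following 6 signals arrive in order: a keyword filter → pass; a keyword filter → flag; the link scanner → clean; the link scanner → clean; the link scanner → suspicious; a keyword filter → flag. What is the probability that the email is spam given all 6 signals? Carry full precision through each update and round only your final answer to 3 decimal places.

0.659

After a keyword filter='pass': P(spam) = 0.15·0.7000 / (0.15·0.7000 + 0.6·0.3000) ≈ 0.3684
After a keyword filter='flag': P(spam) = 0.85·0.3684 / (0.85·0.3684 + 0.4·0.6316) ≈ 0.5535
After the link scanner='clean': P(spam) = 0.35·0.5535 / (0.35·0.5535 + 0.85·0.4465) ≈ 0.3379
After the link scanner='clean': P(spam) = 0.35·0.3379 / (0.35·0.3379 + 0.85·0.6621) ≈ 0.1737
After the link scanner='suspicious': P(spam) = 0.65·0.1737 / (0.65·0.1737 + 0.15·0.8263) ≈ 0.4766
After a keyword filter='flag': P(spam) = 0.85·0.4766 / (0.85·0.4766 + 0.4·0.5234) ≈ 0.6593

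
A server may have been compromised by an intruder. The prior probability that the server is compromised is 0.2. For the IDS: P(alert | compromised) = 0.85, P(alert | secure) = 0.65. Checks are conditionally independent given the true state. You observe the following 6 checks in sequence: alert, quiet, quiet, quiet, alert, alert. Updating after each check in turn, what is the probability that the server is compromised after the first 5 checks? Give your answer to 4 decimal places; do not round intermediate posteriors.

After 'alert': P(compromised) = 0.85·0.2000 / (0.85·0.2000 + 0.65·0.8000) ≈ 0.2464
After 'quiet': P(compromised) = 0.15·0.2464 / (0.15·0.2464 + 0.35·0.7536) ≈ 0.1229
After 'quiet': P(compromised) = 0.15·0.1229 / (0.15·0.1229 + 0.35·0.8771) ≈ 0.0566
After 'quiet': P(compromised) = 0.15·0.0566 / (0.15·0.0566 + 0.35·0.9434) ≈ 0.0251
After 'alert': P(compromised) = 0.85·0.0251 / (0.85·0.0251 + 0.65·0.9749) ≈ 0.0326

0.0326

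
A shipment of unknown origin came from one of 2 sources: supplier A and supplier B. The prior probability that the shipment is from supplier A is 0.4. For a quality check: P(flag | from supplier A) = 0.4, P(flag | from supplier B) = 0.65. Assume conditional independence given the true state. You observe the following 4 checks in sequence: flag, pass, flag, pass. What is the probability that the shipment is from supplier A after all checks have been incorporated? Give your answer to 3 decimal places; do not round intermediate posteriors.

After 'flag': P(supplier A) = 0.4·0.4000 / (0.4·0.4000 + 0.65·0.6000) ≈ 0.2909
After 'pass': P(supplier A) = 0.6·0.2909 / (0.6·0.2909 + 0.35·0.7091) ≈ 0.4129
After 'flag': P(supplier A) = 0.4·0.4129 / (0.4·0.4129 + 0.65·0.5871) ≈ 0.3021
After 'pass': P(supplier A) = 0.6·0.3021 / (0.6·0.3021 + 0.35·0.6979) ≈ 0.4259

0.426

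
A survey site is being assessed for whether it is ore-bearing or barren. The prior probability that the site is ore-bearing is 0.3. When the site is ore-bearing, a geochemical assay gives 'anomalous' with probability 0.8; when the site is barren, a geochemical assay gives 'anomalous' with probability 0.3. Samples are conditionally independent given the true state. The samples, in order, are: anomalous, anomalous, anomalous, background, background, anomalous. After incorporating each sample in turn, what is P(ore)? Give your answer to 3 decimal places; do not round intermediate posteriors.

0.639

After 'anomalous': P(ore) = 0.8·0.3000 / (0.8·0.3000 + 0.3·0.7000) ≈ 0.5333
After 'anomalous': P(ore) = 0.8·0.5333 / (0.8·0.5333 + 0.3·0.4667) ≈ 0.7529
After 'anomalous': P(ore) = 0.8·0.7529 / (0.8·0.7529 + 0.3·0.2471) ≈ 0.8904
After 'background': P(ore) = 0.2·0.8904 / (0.2·0.8904 + 0.7·0.1096) ≈ 0.6990
After 'background': P(ore) = 0.2·0.6990 / (0.2·0.6990 + 0.7·0.3010) ≈ 0.3988
After 'anomalous': P(ore) = 0.8·0.3988 / (0.8·0.3988 + 0.3·0.6012) ≈ 0.6389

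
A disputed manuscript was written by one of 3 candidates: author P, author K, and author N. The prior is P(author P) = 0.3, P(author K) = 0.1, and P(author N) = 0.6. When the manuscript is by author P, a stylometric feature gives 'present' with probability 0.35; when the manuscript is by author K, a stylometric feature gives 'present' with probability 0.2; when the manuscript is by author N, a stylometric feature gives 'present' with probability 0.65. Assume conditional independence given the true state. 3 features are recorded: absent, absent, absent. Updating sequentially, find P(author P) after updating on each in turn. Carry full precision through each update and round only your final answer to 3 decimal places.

0.517

After 'absent': normaliser = 0.65·0.3000 + 0.8·0.1000 + 0.35·0.6000; P(author P) ≈ 0.4021, P(author K) ≈ 0.1649, P(author N) ≈ 0.4330
After 'absent': normaliser = 0.65·0.4021 + 0.8·0.1649 + 0.35·0.4330; P(author P) ≈ 0.4797, P(author K) ≈ 0.2422, P(author N) ≈ 0.2781
After 'absent': normaliser = 0.65·0.4797 + 0.8·0.2422 + 0.35·0.2781; P(author P) ≈ 0.5171, P(author K) ≈ 0.3214, P(author N) ≈ 0.1615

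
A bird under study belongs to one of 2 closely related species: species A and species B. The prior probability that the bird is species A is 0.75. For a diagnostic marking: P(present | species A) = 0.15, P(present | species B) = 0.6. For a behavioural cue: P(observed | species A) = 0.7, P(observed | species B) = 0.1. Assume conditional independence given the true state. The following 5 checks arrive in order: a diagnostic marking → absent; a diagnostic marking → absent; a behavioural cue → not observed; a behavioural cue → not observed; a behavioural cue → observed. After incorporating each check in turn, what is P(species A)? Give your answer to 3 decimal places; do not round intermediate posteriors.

0.913

After a diagnostic marking='absent': P(species A) = 0.85·0.7500 / (0.85·0.7500 + 0.4·0.2500) ≈ 0.8644
After a diagnostic marking='absent': P(species A) = 0.85·0.8644 / (0.85·0.8644 + 0.4·0.1356) ≈ 0.9313
After a behavioural cue='not observed': P(species A) = 0.3·0.9313 / (0.3·0.9313 + 0.9·0.0687) ≈ 0.8187
After a behavioural cue='not observed': P(species A) = 0.3·0.8187 / (0.3·0.8187 + 0.9·0.1813) ≈ 0.6008
After a behavioural cue='observed': P(species A) = 0.7·0.6008 / (0.7·0.6008 + 0.1·0.3992) ≈ 0.9133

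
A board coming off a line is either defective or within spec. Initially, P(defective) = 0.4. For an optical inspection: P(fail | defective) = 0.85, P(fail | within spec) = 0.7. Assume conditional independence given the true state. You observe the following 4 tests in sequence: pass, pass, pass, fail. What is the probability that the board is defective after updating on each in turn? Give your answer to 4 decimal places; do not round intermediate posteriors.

0.0919

After 'pass': P(defective) = 0.15·0.4000 / (0.15·0.4000 + 0.3·0.6000) ≈ 0.2500
After 'pass': P(defective) = 0.15·0.2500 / (0.15·0.2500 + 0.3·0.7500) ≈ 0.1429
After 'pass': P(defective) = 0.15·0.1429 / (0.15·0.1429 + 0.3·0.8571) ≈ 0.0769
After 'fail': P(defective) = 0.85·0.0769 / (0.85·0.0769 + 0.7·0.9231) ≈ 0.0919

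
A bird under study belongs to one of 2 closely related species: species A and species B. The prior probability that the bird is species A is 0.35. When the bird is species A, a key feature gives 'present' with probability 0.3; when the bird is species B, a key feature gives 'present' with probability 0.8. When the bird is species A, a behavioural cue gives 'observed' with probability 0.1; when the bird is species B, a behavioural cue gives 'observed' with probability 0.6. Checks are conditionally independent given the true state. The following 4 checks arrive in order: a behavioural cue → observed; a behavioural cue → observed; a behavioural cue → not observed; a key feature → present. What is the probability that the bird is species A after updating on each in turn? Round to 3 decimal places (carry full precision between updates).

0.012

After a behavioural cue='observed': P(species A) = 0.1·0.3500 / (0.1·0.3500 + 0.6·0.6500) ≈ 0.0824
After a behavioural cue='observed': P(species A) = 0.1·0.0824 / (0.1·0.0824 + 0.6·0.9176) ≈ 0.0147
After a behavioural cue='not observed': P(species A) = 0.9·0.0147 / (0.9·0.0147 + 0.4·0.9853) ≈ 0.0326
After a key feature='present': P(species A) = 0.3·0.0326 / (0.3·0.0326 + 0.8·0.9674) ≈ 0.0125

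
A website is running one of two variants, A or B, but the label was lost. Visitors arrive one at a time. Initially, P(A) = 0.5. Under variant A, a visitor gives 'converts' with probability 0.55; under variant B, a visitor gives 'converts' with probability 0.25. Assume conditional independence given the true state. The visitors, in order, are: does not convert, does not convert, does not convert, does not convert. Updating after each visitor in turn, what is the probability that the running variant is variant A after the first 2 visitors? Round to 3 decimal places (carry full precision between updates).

0.265

After 'does not convert': P(A) = 0.45·0.5000 / (0.45·0.5000 + 0.75·0.5000) ≈ 0.3750
After 'does not convert': P(A) = 0.45·0.3750 / (0.45·0.3750 + 0.75·0.6250) ≈ 0.2647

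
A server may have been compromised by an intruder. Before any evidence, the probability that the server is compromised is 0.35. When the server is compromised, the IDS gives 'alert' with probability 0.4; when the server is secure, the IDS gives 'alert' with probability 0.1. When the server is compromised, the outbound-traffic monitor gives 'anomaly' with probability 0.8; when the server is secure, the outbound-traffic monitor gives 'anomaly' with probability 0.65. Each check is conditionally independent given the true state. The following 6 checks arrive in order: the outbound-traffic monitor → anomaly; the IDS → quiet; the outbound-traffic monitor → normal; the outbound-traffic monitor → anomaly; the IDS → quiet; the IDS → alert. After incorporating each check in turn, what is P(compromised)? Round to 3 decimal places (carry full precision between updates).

After the outbound-traffic monitor='anomaly': P(compromised) = 0.8·0.3500 / (0.8·0.3500 + 0.65·0.6500) ≈ 0.3986
After the IDS='quiet': P(compromised) = 0.6·0.3986 / (0.6·0.3986 + 0.9·0.6014) ≈ 0.3064
After the outbound-traffic monitor='normal': P(compromised) = 0.2·0.3064 / (0.2·0.3064 + 0.35·0.6936) ≈ 0.2016
After the outbound-traffic monitor='anomaly': P(compromised) = 0.8·0.2016 / (0.8·0.2016 + 0.65·0.7984) ≈ 0.2371
After the IDS='quiet': P(compromised) = 0.6·0.2371 / (0.6·0.2371 + 0.9·0.7629) ≈ 0.1716
After the IDS='alert': P(compromised) = 0.4·0.1716 / (0.4·0.1716 + 0.1·0.8284) ≈ 0.4531

0.453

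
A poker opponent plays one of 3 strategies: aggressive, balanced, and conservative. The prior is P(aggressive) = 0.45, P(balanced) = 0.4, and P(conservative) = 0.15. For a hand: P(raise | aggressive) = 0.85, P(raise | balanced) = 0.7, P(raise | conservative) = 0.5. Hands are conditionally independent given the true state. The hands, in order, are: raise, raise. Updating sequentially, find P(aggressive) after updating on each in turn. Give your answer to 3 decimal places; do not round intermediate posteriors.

0.582

After 'raise': normaliser = 0.85·0.4500 + 0.7·0.4000 + 0.5·0.1500; P(aggressive) ≈ 0.5186, P(balanced) ≈ 0.3797, P(conservative) ≈ 0.1017
After 'raise': normaliser = 0.85·0.5186 + 0.7·0.3797 + 0.5·0.1017; P(aggressive) ≈ 0.5820, P(balanced) ≈ 0.3509, P(conservative) ≈ 0.0671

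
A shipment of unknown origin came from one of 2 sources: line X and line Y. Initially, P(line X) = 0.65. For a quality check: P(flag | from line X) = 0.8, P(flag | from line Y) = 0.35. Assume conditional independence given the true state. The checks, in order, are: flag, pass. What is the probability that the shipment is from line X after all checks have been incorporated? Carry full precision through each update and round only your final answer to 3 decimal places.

0.566

After 'flag': P(line X) = 0.8·0.6500 / (0.8·0.6500 + 0.35·0.3500) ≈ 0.8093
After 'pass': P(line X) = 0.2·0.8093 / (0.2·0.8093 + 0.65·0.1907) ≈ 0.5664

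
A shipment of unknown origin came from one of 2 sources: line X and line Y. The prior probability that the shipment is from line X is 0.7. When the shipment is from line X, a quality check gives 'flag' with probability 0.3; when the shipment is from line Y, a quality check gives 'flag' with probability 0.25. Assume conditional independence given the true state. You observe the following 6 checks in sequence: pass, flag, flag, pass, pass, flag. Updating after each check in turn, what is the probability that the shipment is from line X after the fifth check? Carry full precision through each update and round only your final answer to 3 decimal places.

0.732

After 'pass': P(line X) = 0.7·0.7000 / (0.7·0.7000 + 0.75·0.3000) ≈ 0.6853
After 'flag': P(line X) = 0.3·0.6853 / (0.3·0.6853 + 0.25·0.3147) ≈ 0.7232
After 'flag': P(line X) = 0.3·0.7232 / (0.3·0.7232 + 0.25·0.2768) ≈ 0.7582
After 'pass': P(line X) = 0.7·0.7582 / (0.7·0.7582 + 0.75·0.2418) ≈ 0.7453
After 'pass': P(line X) = 0.7·0.7453 / (0.7·0.7453 + 0.75·0.2547) ≈ 0.7320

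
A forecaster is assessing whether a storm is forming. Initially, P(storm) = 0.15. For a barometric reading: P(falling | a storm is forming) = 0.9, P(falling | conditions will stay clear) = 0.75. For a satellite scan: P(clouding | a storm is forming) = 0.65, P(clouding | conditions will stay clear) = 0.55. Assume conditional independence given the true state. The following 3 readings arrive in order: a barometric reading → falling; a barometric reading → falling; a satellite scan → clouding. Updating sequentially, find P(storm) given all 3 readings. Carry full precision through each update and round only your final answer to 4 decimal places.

0.2310

After a barometric reading='falling': P(storm) = 0.9·0.1500 / (0.9·0.1500 + 0.75·0.8500) ≈ 0.1748
After a barometric reading='falling': P(storm) = 0.9·0.1748 / (0.9·0.1748 + 0.75·0.8252) ≈ 0.2026
After a satellite scan='clouding': P(storm) = 0.65·0.2026 / (0.65·0.2026 + 0.55·0.7974) ≈ 0.2310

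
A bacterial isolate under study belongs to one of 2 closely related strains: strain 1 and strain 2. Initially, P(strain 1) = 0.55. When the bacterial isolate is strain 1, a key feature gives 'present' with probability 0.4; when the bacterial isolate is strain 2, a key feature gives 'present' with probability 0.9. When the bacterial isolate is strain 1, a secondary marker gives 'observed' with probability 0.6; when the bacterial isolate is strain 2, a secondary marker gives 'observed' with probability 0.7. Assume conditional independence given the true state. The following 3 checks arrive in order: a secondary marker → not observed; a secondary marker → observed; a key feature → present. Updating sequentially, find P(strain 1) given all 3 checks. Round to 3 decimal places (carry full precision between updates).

0.383

After a secondary marker='not observed': P(strain 1) = 0.4·0.5500 / (0.4·0.5500 + 0.3·0.4500) ≈ 0.6197
After a secondary marker='observed': P(strain 1) = 0.6·0.6197 / (0.6·0.6197 + 0.7·0.3803) ≈ 0.5828
After a key feature='present': P(strain 1) = 0.4·0.5828 / (0.4·0.5828 + 0.9·0.4172) ≈ 0.3830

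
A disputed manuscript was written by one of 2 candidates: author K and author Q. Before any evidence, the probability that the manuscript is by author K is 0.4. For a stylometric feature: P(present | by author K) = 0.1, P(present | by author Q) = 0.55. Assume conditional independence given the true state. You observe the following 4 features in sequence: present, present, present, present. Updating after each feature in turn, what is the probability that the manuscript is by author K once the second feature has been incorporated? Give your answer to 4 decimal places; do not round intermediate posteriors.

0.0216

After 'present': P(author K) = 0.1·0.4000 / (0.1·0.4000 + 0.55·0.6000) ≈ 0.1081
After 'present': P(author K) = 0.1·0.1081 / (0.1·0.1081 + 0.55·0.8919) ≈ 0.0216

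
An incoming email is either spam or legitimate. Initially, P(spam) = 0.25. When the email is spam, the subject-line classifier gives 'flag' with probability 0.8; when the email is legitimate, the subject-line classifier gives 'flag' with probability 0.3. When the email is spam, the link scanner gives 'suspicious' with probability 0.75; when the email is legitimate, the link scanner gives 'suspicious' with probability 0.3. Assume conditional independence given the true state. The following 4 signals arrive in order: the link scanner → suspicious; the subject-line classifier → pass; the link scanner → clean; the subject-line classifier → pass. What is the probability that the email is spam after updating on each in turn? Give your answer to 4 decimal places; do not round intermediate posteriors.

0.0237

After the link scanner='suspicious': P(spam) = 0.75·0.2500 / (0.75·0.2500 + 0.3·0.7500) ≈ 0.4545
After the subject-line classifier='pass': P(spam) = 0.2·0.4545 / (0.2·0.4545 + 0.7·0.5455) ≈ 0.1923
After the link scanner='clean': P(spam) = 0.25·0.1923 / (0.25·0.1923 + 0.7·0.8077) ≈ 0.0784
After the subject-line classifier='pass': P(spam) = 0.2·0.0784 / (0.2·0.0784 + 0.7·0.9216) ≈ 0.0237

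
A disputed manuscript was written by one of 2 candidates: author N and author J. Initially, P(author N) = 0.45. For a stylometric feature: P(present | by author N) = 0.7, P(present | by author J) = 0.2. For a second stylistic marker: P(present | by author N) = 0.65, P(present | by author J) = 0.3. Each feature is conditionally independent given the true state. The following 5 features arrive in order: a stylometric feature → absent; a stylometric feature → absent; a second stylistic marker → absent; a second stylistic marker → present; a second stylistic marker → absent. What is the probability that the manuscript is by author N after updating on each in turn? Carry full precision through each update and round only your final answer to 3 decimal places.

After a stylometric feature='absent': P(author N) = 0.3·0.4500 / (0.3·0.4500 + 0.8·0.5500) ≈ 0.2348
After a stylometric feature='absent': P(author N) = 0.3·0.2348 / (0.3·0.2348 + 0.8·0.7652) ≈ 0.1032
After a second stylistic marker='absent': P(author N) = 0.35·0.1032 / (0.35·0.1032 + 0.7·0.8968) ≈ 0.0544
After a second stylistic marker='present': P(author N) = 0.65·0.0544 / (0.65·0.0544 + 0.3·0.9456) ≈ 0.1108
After a second stylistic marker='absent': P(author N) = 0.35·0.1108 / (0.35·0.1108 + 0.7·0.8892) ≈ 0.0587

0.059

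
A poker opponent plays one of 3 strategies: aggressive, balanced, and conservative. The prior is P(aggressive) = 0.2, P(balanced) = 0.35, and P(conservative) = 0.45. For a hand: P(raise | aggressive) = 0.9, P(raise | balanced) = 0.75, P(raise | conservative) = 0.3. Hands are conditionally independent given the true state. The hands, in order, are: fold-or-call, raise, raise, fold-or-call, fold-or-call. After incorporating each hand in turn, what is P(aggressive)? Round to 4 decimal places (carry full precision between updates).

Apply Bayes' rule sequentially, carrying P(aggressive) forward.
After 'fold-or-call': normaliser = 0.1·0.2000 + 0.25·0.3500 + 0.7·0.4500; P(aggressive) ≈ 0.0473, P(balanced) ≈ 0.2071, P(conservative) ≈ 0.7456
After 'raise': normaliser = 0.9·0.0473 + 0.75·0.2071 + 0.3·0.7456; P(aggressive) ≈ 0.1011, P(balanced) ≈ 0.3684, P(conservative) ≈ 0.5305
After 'raise': normaliser = 0.9·0.1011 + 0.75·0.3684 + 0.3·0.5305; P(aggressive) ≈ 0.1728, P(balanced) ≈ 0.5249, P(conservative) ≈ 0.3023
After 'fold-or-call': normaliser = 0.1·0.1728 + 0.25·0.5249 + 0.7·0.3023; P(aggressive) ≈ 0.0480, P(balanced) ≈ 0.3644, P(conservative) ≈ 0.5877
After 'fold-or-call': normaliser = 0.1·0.0480 + 0.25·0.3644 + 0.7·0.5877; P(aggressive) ≈ 0.0095, P(balanced) ≈ 0.1796, P(conservative) ≈ 0.8110

0.0095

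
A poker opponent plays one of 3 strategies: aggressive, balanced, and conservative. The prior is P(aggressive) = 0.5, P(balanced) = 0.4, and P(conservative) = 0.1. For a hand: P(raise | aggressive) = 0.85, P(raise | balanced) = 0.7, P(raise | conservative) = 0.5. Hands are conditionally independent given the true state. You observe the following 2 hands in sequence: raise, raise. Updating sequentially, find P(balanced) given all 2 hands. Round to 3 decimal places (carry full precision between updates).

After 'raise': normaliser = 0.85·0.5000 + 0.7·0.4000 + 0.5·0.1000; P(aggressive) ≈ 0.5629, P(balanced) ≈ 0.3709, P(conservative) ≈ 0.0662
After 'raise': normaliser = 0.85·0.5629 + 0.7·0.3709 + 0.5·0.0662; P(aggressive) ≈ 0.6204, P(balanced) ≈ 0.3366, P(conservative) ≈ 0.0429

0.337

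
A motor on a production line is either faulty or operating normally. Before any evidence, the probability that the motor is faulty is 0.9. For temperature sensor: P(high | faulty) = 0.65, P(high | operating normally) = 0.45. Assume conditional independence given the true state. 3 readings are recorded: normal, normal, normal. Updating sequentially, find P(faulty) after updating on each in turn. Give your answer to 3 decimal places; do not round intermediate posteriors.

0.699

After 'normal': P(faulty) = 0.35·0.9000 / (0.35·0.9000 + 0.55·0.1000) ≈ 0.8514
After 'normal': P(faulty) = 0.35·0.8514 / (0.35·0.8514 + 0.55·0.1486) ≈ 0.7847
After 'normal': P(faulty) = 0.35·0.7847 / (0.35·0.7847 + 0.55·0.2153) ≈ 0.6987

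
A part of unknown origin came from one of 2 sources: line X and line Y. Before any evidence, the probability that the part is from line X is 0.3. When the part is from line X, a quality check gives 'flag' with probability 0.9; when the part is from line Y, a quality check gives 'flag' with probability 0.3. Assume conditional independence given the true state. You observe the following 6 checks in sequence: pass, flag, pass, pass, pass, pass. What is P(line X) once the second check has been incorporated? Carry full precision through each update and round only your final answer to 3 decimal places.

After 'pass': P(line X) = 0.1·0.3000 / (0.1·0.3000 + 0.7·0.7000) ≈ 0.0577
After 'flag': P(line X) = 0.9·0.0577 / (0.9·0.0577 + 0.3·0.9423) ≈ 0.1552

0.155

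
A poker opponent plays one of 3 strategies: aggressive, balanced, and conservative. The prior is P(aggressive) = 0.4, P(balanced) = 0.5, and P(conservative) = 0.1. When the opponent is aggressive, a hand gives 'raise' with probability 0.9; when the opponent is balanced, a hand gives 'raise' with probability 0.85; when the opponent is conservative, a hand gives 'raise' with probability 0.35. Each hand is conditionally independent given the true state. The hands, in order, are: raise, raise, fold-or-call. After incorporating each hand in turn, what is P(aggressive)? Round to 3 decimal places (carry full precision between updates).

0.343

After 'raise': normaliser = 0.9·0.4000 + 0.85·0.5000 + 0.35·0.1000; P(aggressive) ≈ 0.4390, P(balanced) ≈ 0.5183, P(conservative) ≈ 0.0427
After 'raise': normaliser = 0.9·0.4390 + 0.85·0.5183 + 0.35·0.0427; P(aggressive) ≈ 0.4645, P(balanced) ≈ 0.5179, P(conservative) ≈ 0.0176
After 'fold-or-call': normaliser = 0.1·0.4645 + 0.15·0.5179 + 0.65·0.0176; P(aggressive) ≈ 0.3427, P(balanced) ≈ 0.5731, P(conservative) ≈ 0.0842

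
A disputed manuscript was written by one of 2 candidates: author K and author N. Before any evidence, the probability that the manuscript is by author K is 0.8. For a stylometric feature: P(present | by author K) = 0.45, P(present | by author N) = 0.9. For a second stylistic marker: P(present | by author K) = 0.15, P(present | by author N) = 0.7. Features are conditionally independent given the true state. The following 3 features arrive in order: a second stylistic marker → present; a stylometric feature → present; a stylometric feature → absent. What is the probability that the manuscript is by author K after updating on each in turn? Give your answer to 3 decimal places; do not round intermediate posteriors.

0.702

After a second stylistic marker='present': P(author K) = 0.15·0.8000 / (0.15·0.8000 + 0.7·0.2000) ≈ 0.4615
After a stylometric feature='present': P(author K) = 0.45·0.4615 / (0.45·0.4615 + 0.9·0.5385) ≈ 0.3000
After a stylometric feature='absent': P(author K) = 0.55·0.3000 / (0.55·0.3000 + 0.1·0.7000) ≈ 0.7021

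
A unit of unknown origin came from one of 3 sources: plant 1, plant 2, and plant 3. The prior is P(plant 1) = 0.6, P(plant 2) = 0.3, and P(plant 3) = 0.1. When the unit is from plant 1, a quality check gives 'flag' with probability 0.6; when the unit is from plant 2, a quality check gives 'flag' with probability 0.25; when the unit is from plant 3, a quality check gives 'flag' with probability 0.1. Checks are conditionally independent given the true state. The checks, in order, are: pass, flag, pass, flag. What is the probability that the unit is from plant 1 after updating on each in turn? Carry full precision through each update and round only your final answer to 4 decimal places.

Apply Bayes' rule sequentially, carrying P(plant 1) forward.
After 'pass': normaliser = 0.4·0.6000 + 0.75·0.3000 + 0.9·0.1000; P(plant 1) ≈ 0.4324, P(plant 2) ≈ 0.4054, P(plant 3) ≈ 0.1622
After 'flag': normaliser = 0.6·0.4324 + 0.25·0.4054 + 0.1·0.1622; P(plant 1) ≈ 0.6882, P(plant 2) ≈ 0.2688, P(plant 3) ≈ 0.0430
After 'pass': normaliser = 0.4·0.6882 + 0.75·0.2688 + 0.9·0.0430; P(plant 1) ≈ 0.5339, P(plant 2) ≈ 0.3910, P(plant 3) ≈ 0.0751
After 'flag': normaliser = 0.6·0.5339 + 0.25·0.3910 + 0.1·0.0751; P(plant 1) ≈ 0.7527, P(plant 2) ≈ 0.2297, P(plant 3) ≈ 0.0176

0.7527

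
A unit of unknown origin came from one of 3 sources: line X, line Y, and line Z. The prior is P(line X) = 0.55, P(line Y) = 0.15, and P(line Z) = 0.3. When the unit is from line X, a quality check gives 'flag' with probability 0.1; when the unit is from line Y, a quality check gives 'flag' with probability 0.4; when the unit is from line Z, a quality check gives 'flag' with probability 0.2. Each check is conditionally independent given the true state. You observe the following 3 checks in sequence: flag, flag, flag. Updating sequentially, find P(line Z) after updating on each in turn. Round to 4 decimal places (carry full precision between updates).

0.1912

Each posterior becomes the prior for the next update.
After 'flag': normaliser = 0.1·0.5500 + 0.4·0.1500 + 0.2·0.3000; P(line X) ≈ 0.3143, P(line Y) ≈ 0.3429, P(line Z) ≈ 0.3429
After 'flag': normaliser = 0.1·0.3143 + 0.4·0.3429 + 0.2·0.3429; P(line X) ≈ 0.1325, P(line Y) ≈ 0.5783, P(line Z) ≈ 0.2892
After 'flag': normaliser = 0.1·0.1325 + 0.4·0.5783 + 0.2·0.2892; P(line X) ≈ 0.0438, P(line Y) ≈ 0.7649, P(line Z) ≈ 0.1912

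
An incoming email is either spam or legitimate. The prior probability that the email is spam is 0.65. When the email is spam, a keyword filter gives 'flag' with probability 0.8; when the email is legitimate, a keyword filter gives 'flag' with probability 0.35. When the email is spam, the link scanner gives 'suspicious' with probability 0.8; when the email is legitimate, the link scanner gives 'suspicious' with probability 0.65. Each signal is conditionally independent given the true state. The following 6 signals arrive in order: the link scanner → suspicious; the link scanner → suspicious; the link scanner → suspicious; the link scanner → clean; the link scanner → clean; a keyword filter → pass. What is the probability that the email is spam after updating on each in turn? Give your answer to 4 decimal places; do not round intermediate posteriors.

0.2581

After the link scanner='suspicious': P(spam) = 0.8·0.6500 / (0.8·0.6500 + 0.65·0.3500) ≈ 0.6957
After the link scanner='suspicious': P(spam) = 0.8·0.6957 / (0.8·0.6957 + 0.65·0.3043) ≈ 0.7378
After the link scanner='suspicious': P(spam) = 0.8·0.7378 / (0.8·0.7378 + 0.65·0.2622) ≈ 0.7759
After the link scanner='clean': P(spam) = 0.2·0.7759 / (0.2·0.7759 + 0.35·0.2241) ≈ 0.6643
After the link scanner='clean': P(spam) = 0.2·0.6643 / (0.2·0.6643 + 0.35·0.3357) ≈ 0.5306
After a keyword filter='pass': P(spam) = 0.2·0.5306 / (0.2·0.5306 + 0.65·0.4694) ≈ 0.2581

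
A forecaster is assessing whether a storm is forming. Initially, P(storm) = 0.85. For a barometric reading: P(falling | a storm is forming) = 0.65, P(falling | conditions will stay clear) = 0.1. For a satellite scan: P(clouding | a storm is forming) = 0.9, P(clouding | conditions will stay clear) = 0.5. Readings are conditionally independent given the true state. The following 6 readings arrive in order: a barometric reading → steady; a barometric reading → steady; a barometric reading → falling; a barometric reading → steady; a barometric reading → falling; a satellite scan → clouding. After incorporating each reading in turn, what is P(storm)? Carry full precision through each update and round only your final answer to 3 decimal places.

After a barometric reading='steady': P(storm) = 0.35·0.8500 / (0.35·0.8500 + 0.9·0.1500) ≈ 0.6879
After a barometric reading='steady': P(storm) = 0.35·0.6879 / (0.35·0.6879 + 0.9·0.3121) ≈ 0.4615
After a barometric reading='falling': P(storm) = 0.65·0.4615 / (0.65·0.4615 + 0.1·0.5385) ≈ 0.8478
After a barometric reading='steady': P(storm) = 0.35·0.8478 / (0.35·0.8478 + 0.9·0.1522) ≈ 0.6842
After a barometric reading='falling': P(storm) = 0.65·0.6842 / (0.65·0.6842 + 0.1·0.3158) ≈ 0.9337
After a satellite scan='clouding': P(storm) = 0.9·0.9337 / (0.9·0.9337 + 0.5·0.0663) ≈ 0.9620

0.962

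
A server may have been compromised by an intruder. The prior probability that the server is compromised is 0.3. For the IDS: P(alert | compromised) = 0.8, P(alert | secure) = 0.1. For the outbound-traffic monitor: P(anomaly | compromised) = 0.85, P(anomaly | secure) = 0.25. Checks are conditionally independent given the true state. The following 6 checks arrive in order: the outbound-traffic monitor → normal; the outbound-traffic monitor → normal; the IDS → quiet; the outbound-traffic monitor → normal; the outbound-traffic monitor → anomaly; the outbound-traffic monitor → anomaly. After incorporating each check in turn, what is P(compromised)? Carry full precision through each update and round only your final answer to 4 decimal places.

Apply Bayes' rule sequentially, carrying P(compromised) forward.
After the outbound-traffic monitor='normal': P(compromised) = 0.15·0.3000 / (0.15·0.3000 + 0.75·0.7000) ≈ 0.0789
After the outbound-traffic monitor='normal': P(compromised) = 0.15·0.0789 / (0.15·0.0789 + 0.75·0.9211) ≈ 0.0169
After the IDS='quiet': P(compromised) = 0.2·0.0169 / (0.2·0.0169 + 0.9·0.9831) ≈ 0.0038
After the outbound-traffic monitor='normal': P(compromised) = 0.15·0.0038 / (0.15·0.0038 + 0.75·0.9962) ≈ 0.0008
After the outbound-traffic monitor='anomaly': P(compromised) = 0.85·0.0008 / (0.85·0.0008 + 0.25·0.9992) ≈ 0.0026
After the outbound-traffic monitor='anomaly': P(compromised) = 0.85·0.0026 / (0.85·0.0026 + 0.25·0.9974) ≈ 0.0087

0.0087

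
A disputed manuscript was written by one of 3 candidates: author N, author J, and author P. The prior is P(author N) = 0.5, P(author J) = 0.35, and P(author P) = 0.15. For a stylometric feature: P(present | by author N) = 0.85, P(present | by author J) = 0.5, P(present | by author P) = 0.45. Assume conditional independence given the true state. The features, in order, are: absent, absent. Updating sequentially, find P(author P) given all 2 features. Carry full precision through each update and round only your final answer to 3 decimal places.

After 'absent': normaliser = 0.15·0.5000 + 0.5·0.3500 + 0.55·0.1500; P(author N) ≈ 0.2256, P(author J) ≈ 0.5263, P(author P) ≈ 0.2481
After 'absent': normaliser = 0.15·0.2256 + 0.5·0.5263 + 0.55·0.2481; P(author N) ≈ 0.0781, P(author J) ≈ 0.6071, P(author P) ≈ 0.3148

0.315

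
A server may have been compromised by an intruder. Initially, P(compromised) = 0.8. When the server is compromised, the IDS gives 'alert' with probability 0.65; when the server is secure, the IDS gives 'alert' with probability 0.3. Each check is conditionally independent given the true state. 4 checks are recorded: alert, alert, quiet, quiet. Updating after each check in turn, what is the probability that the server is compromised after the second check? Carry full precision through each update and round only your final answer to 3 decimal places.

Apply Bayes' rule sequentially, carrying P(compromised) forward.
After 'alert': P(compromised) = 0.65·0.8000 / (0.65·0.8000 + 0.3·0.2000) ≈ 0.8966
After 'alert': P(compromised) = 0.65·0.8966 / (0.65·0.8966 + 0.3·0.1034) ≈ 0.9494

0.949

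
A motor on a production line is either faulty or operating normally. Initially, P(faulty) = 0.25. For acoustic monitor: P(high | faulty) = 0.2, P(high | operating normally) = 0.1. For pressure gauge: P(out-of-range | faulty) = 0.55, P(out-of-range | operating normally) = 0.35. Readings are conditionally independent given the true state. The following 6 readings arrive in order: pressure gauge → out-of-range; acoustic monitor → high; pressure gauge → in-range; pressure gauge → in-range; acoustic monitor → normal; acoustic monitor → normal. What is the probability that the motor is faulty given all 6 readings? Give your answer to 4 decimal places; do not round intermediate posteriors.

0.2840

After pressure gauge='out-of-range': P(faulty) = 0.55·0.2500 / (0.55·0.2500 + 0.35·0.7500) ≈ 0.3438
After acoustic monitor='high': P(faulty) = 0.2·0.3438 / (0.2·0.3438 + 0.1·0.6562) ≈ 0.5116
After pressure gauge='in-range': P(faulty) = 0.45·0.5116 / (0.45·0.5116 + 0.65·0.4884) ≈ 0.4204
After pressure gauge='in-range': P(faulty) = 0.45·0.4204 / (0.45·0.4204 + 0.65·0.5796) ≈ 0.3343
After acoustic monitor='normal': P(faulty) = 0.8·0.3343 / (0.8·0.3343 + 0.9·0.6657) ≈ 0.3086
After acoustic monitor='normal': P(faulty) = 0.8·0.3086 / (0.8·0.3086 + 0.9·0.6914) ≈ 0.2840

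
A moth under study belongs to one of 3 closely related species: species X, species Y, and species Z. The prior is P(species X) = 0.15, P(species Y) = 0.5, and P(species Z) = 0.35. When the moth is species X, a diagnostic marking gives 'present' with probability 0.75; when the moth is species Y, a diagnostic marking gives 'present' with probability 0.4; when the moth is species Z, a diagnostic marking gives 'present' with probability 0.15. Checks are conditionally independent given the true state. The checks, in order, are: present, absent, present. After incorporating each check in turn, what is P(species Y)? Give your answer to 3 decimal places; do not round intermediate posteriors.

0.633

After 'present': normaliser = 0.75·0.1500 + 0.4·0.5000 + 0.15·0.3500; P(species X) ≈ 0.3082, P(species Y) ≈ 0.5479, P(species Z) ≈ 0.1438
After 'absent': normaliser = 0.25·0.3082 + 0.6·0.5479 + 0.85·0.1438; P(species X) ≈ 0.1459, P(species Y) ≈ 0.6226, P(species Z) ≈ 0.2315
After 'present': normaliser = 0.75·0.1459 + 0.4·0.6226 + 0.15·0.2315; P(species X) ≈ 0.2783, P(species Y) ≈ 0.6333, P(species Z) ≈ 0.0883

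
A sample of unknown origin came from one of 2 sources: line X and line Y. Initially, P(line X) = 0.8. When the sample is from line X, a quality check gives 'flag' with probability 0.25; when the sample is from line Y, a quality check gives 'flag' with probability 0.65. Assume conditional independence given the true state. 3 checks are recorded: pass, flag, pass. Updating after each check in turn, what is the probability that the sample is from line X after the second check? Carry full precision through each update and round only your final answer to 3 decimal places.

0.767

After 'pass': P(line X) = 0.75·0.8000 / (0.75·0.8000 + 0.35·0.2000) ≈ 0.8955
After 'flag': P(line X) = 0.25·0.8955 / (0.25·0.8955 + 0.65·0.1045) ≈ 0.7673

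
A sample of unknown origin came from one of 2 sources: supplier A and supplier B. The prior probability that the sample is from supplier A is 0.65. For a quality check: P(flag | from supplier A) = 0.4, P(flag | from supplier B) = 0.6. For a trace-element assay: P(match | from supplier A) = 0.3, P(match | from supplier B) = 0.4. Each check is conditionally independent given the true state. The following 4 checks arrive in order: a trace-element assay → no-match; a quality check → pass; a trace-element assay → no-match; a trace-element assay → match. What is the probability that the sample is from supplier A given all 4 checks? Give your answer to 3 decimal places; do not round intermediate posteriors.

After a trace-element assay='no-match': P(supplier A) = 0.7·0.6500 / (0.7·0.6500 + 0.6·0.3500) ≈ 0.6842
After a quality check='pass': P(supplier A) = 0.6·0.6842 / (0.6·0.6842 + 0.4·0.3158) ≈ 0.7647
After a trace-element assay='no-match': P(supplier A) = 0.7·0.7647 / (0.7·0.7647 + 0.6·0.2353) ≈ 0.7913
After a trace-element assay='match': P(supplier A) = 0.3·0.7913 / (0.3·0.7913 + 0.4·0.2087) ≈ 0.7398

0.740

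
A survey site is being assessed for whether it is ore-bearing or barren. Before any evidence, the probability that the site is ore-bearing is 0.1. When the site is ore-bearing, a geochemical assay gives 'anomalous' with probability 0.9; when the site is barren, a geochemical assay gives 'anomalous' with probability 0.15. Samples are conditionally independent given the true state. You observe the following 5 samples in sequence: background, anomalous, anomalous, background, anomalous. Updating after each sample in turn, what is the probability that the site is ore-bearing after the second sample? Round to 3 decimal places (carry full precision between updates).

0.073

After 'background': P(ore) = 0.1·0.1000 / (0.1·0.1000 + 0.85·0.9000) ≈ 0.0129
After 'anomalous': P(ore) = 0.9·0.0129 / (0.9·0.0129 + 0.15·0.9871) ≈ 0.0727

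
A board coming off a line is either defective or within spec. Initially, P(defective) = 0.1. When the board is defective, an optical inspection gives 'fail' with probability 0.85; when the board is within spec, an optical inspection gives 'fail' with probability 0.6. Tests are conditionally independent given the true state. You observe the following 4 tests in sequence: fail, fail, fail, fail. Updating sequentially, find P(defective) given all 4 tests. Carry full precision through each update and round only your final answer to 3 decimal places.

0.309

After 'fail': P(defective) = 0.85·0.1000 / (0.85·0.1000 + 0.6·0.9000) ≈ 0.1360
After 'fail': P(defective) = 0.85·0.1360 / (0.85·0.1360 + 0.6·0.8640) ≈ 0.1823
After 'fail': P(defective) = 0.85·0.1823 / (0.85·0.1823 + 0.6·0.8177) ≈ 0.2401
After 'fail': P(defective) = 0.85·0.2401 / (0.85·0.2401 + 0.6·0.7599) ≈ 0.3092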